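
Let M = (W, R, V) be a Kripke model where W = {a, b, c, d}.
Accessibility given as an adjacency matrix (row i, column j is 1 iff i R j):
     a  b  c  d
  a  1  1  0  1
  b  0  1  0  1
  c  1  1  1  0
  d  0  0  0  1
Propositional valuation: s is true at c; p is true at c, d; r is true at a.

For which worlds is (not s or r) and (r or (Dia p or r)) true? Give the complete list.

a, b, d

Let φ = (not s or r) and (r or (Dia p or r)). Evaluate φ at each world:
  a (successors {a, b, d}): φ is true.
  b (successors {b, d}): φ is true.
  c (successors {a, b, c}): φ is false.
  d (successors {d}): φ is true.
For instance, at c:
  At c: not s or r is false, r or (Dia p or r) is true, so (not s or r) and (r or (Dia p or r)) is false.
    At c: r is false, Dia p or r is true, so r or (Dia p or r) is true.
      At c: Dia p is true, r is false, so Dia p or r is true.
Satisfying worlds: {a, b, d}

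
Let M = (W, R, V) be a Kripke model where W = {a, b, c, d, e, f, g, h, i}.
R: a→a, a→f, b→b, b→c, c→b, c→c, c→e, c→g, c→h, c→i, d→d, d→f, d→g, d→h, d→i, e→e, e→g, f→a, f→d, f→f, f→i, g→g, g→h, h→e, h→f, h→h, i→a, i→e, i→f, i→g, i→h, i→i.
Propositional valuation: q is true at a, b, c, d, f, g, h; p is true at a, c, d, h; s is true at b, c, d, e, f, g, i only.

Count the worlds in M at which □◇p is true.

Let φ = □◇p. Evaluate φ at each world:
  a (successors {a, f}): φ is true.
  b (successors {b, c}): φ is true.
  c (successors {b, c, e, g, h, i}): φ is false.
  d (successors {d, f, g, h, i}): φ is true.
  e (successors {e, g}): φ is false.
  f (successors {a, d, f, i}): φ is true.
  g (successors {g, h}): φ is true.
  h (successors {e, f, h}): φ is false.
  i (successors {a, e, f, g, h, i}): φ is false.
For instance, at g:
  At g: □◇p requires ◇p at every successor {g, h}.
      At g: ◇p requires p at some successor in {g, h}.
        p holds at h, so ◇p is true at g.
      At h: ◇p requires p at some successor in {e, f, h}.
        p holds at h, so ◇p is true at h.
  So □◇p is true at g.
Satisfying worlds: {a, b, d, f, g}

5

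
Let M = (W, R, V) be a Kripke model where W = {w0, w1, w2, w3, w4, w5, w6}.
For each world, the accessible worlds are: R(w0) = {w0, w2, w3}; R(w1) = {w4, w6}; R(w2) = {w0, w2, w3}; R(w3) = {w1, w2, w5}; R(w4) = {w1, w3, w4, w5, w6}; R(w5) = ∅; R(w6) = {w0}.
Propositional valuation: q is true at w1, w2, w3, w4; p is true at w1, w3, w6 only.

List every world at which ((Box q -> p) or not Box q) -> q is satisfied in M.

Let φ = ((Box q -> p) or not Box q) -> q. Evaluate φ at each world:
  w0 (successors {w0, w2, w3}): φ is false.
  w1 (successors {w4, w6}): φ is true.
  w2 (successors {w0, w2, w3}): φ is true.
  w3 (successors {w1, w2, w5}): φ is true.
  w4 (successors {w1, w3, w4, w5, w6}): φ is true.
  w5 (successors ∅): φ is true.
  w6 (successors {w0}): φ is false.
For instance, at w1:
  At w1: (Box q -> p) or not Box q is true, q is true, so ((Box q -> p) or not Box q) -> q is true.
    At w1: Box q -> p is true, not Box q is true, so (Box q -> p) or not Box q is true.
      At w1: Box q is false, p is true, so Box q -> p is true.
      At w1: Box q is false, so not Box q is true.
Satisfying worlds: {w1, w2, w3, w4, w5}

w1, w2, w3, w4, w5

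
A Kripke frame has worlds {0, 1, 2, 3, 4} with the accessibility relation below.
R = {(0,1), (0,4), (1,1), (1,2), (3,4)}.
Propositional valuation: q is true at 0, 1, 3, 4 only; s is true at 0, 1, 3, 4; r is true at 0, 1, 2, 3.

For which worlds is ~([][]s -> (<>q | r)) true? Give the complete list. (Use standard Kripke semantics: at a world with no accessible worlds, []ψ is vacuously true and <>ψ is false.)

Let φ = ~([][]s -> (<>q | r)). Evaluate φ at each world:
  0 (successors {1, 4}): φ is false.
  1 (successors {1, 2}): φ is false.
  2 (successors ∅): φ is false.
  3 (successors {4}): φ is false.
  4 (successors ∅): φ is true.
For instance, at 3:
  At 3: [][]s -> (<>q | r) is true, so ~([][]s -> (<>q | r)) is false.
    At 3: [][]s is true, <>q | r is true, so [][]s -> (<>q | r) is true.
      At 3: [][]s requires []s at every successor {4}.
        At 4: []s is true.
      So [][]s is true at 3.
      At 3: <>q is true, r is true, so <>q | r is true.
Satisfying worlds: {4}

4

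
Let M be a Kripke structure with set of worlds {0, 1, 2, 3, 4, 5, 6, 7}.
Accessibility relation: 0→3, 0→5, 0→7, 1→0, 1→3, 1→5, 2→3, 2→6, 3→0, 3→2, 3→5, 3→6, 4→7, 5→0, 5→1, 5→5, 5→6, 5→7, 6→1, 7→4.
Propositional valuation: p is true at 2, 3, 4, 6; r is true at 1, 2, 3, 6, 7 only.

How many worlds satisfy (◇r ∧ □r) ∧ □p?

Let φ = (◇r ∧ □r) ∧ □p. Evaluate φ at each world:
  0 (successors {3, 5, 7}): φ is false.
  1 (successors {0, 3, 5}): φ is false.
  2 (successors {3, 6}): φ is true.
  3 (successors {0, 2, 5, 6}): φ is false.
  4 (successors {7}): φ is false.
  5 (successors {0, 1, 5, 6, 7}): φ is false.
  6 (successors {1}): φ is false.
  7 (successors {4}): φ is false.
For instance, at 4:
  At 4: ◇r ∧ □r is true, □p is false, so (◇r ∧ □r) ∧ □p is false.
    At 4: ◇r is true, □r is true, so ◇r ∧ □r is true.
      At 4: ◇r requires r at some successor in {7}.
        r holds at 7, so ◇r is true at 4.
      At 4: □r requires r at every successor {7}.
        At 7: r is true.
      So □r is true at 4.
    At 4: □p requires p at every successor {7}.
      p fails at 7, so □p is false at 4.
Satisfying worlds: {2}

1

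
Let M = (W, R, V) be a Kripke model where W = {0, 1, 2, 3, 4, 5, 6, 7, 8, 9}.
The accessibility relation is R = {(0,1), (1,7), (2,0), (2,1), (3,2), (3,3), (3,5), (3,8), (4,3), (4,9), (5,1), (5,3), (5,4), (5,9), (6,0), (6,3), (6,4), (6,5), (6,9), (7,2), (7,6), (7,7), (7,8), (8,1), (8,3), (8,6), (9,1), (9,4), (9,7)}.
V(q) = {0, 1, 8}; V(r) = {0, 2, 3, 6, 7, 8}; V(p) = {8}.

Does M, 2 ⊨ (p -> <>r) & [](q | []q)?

Yes

At 2: p -> <>r is true, [](q | []q) is true, so (p -> <>r) & [](q | []q) is true.
  At 2: p is false, <>r is true, so p -> <>r is true.
    At 2: <>r requires r at some successor in {0, 1}.
      r holds at 0, so <>r is true at 2.
  At 2: [](q | []q) requires q | []q at every successor {0, 1}.
      At 0: q is true, []q is true, so q | []q is true.
      At 1: q is true, []q is false, so q | []q is true.
  So [](q | []q) is true at 2.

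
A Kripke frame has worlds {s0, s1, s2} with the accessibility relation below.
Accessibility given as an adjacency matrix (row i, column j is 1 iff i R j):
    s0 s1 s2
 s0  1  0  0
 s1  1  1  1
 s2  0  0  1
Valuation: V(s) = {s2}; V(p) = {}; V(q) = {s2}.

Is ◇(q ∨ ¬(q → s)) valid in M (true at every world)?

No

Let φ = ◇(q ∨ ¬(q → s)). Evaluate φ at each world:
  s0 (successors {s0}): φ is false.
  s1 (successors {s0, s1, s2}): φ is true.
  s2 (successors {s2}): φ is true.
Detail at s0 (counterexample):
  At s0: ◇(q ∨ ¬(q → s)) requires q ∨ ¬(q → s) at some successor in {s0}.
    At s0: q ∨ ¬(q → s) is false.
  So ◇(q ∨ ¬(q → s)) is false at s0.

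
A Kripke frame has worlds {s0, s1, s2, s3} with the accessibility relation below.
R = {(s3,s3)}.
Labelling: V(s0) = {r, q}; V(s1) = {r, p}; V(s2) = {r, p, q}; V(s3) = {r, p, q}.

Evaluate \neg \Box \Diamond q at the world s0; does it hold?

At s0: \Box \Diamond q is true, so \neg \Box \Diamond q is false.
  At s0: no accessible worlds, so \Box \Diamond q holds vacuously.

No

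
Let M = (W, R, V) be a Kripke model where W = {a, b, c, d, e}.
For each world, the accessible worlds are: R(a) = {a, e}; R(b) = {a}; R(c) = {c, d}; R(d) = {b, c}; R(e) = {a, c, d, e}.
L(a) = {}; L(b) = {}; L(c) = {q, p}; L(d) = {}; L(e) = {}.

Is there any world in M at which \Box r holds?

Recall that \Box ψ holds at a world iff ψ holds at every accessible world, and \Diamond ψ holds iff ψ holds at some accessible world.
Let φ = \Box r. Evaluate φ at each world:
  a (successors {a, e}): φ is false.
  b (successors {a}): φ is false.
  c (successors {c, d}): φ is false.
  d (successors {b, c}): φ is false.
  e (successors {a, c, d, e}): φ is false.
For instance, at d:
  At d: \Box r requires r at every successor {b, c}.
    r fails at b, so \Box r is false at d.

No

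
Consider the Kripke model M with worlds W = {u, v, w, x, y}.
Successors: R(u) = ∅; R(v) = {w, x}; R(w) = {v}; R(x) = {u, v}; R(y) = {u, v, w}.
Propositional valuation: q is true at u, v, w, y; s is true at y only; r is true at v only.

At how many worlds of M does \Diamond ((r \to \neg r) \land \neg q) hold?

1

Let φ = \Diamond ((r \to \neg r) \land \neg q). Evaluate φ at each world:
  u (successors ∅): φ is false.
  v (successors {w, x}): φ is true.
  w (successors {v}): φ is false.
  x (successors {u, v}): φ is false.
  y (successors {u, v, w}): φ is false.
For instance, at x:
  At x: \Diamond ((r \to \neg r) \land \neg q) requires (r \to \neg r) \land \neg q at some successor in {u, v}.
    At u: (r \to \neg r) \land \neg q is false.
    At v: (r \to \neg r) \land \neg q is false.
  So \Diamond ((r \to \neg r) \land \neg q) is false at x.
Satisfying worlds: {v}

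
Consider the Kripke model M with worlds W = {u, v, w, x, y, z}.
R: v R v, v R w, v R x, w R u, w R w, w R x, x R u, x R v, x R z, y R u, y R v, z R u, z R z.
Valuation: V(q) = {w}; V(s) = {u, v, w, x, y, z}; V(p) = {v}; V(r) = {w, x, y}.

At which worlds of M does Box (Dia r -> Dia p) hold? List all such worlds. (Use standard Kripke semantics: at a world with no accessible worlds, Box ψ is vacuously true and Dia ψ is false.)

u, x, y, z

Let φ = Box (Dia r -> Dia p). Evaluate φ at each world:
  u (successors ∅): φ is true.
  v (successors {v, w, x}): φ is false.
  w (successors {u, w, x}): φ is false.
  x (successors {u, v, z}): φ is true.
  y (successors {u, v}): φ is true.
  z (successors {u, z}): φ is true.
For instance, at w:
  At w: Box (Dia r -> Dia p) requires Dia r -> Dia p at every successor {u, w, x}.
    Dia r -> Dia p fails at w, so Box (Dia r -> Dia p) is false at w.
      At w: Dia r is true, Dia p is false, so Dia r -> Dia p is false.
Satisfying worlds: {u, x, y, z}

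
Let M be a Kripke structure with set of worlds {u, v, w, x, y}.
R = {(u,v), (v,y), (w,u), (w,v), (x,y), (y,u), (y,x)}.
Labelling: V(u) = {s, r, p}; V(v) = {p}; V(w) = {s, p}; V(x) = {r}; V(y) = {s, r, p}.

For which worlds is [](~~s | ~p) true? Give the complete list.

v, x, y

Recall that []ψ holds at a world iff ψ holds at every accessible world, and <>ψ holds iff ψ holds at some accessible world.
Let φ = [](~~s | ~p). Evaluate φ at each world:
  u (successors {v}): φ is false.
  v (successors {y}): φ is true.
  w (successors {u, v}): φ is false.
  x (successors {y}): φ is true.
  y (successors {u, x}): φ is true.
For instance, at w:
  At w: [](~~s | ~p) requires ~~s | ~p at every successor {u, v}.
    ~~s | ~p fails at v, so [](~~s | ~p) is false at w.
Satisfying worlds: {v, x, y}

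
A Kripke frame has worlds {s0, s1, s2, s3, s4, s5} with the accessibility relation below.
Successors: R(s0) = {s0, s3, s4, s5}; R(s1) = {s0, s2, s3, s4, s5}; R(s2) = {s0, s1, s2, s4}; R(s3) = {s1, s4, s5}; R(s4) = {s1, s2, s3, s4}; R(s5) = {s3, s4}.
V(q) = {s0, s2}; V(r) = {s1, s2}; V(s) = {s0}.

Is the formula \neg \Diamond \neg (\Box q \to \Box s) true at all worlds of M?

Yes

Let φ = \neg \Diamond \neg (\Box q \to \Box s). Evaluate φ at each world:
  s0 (successors {s0, s3, s4, s5}): φ is true.
  s1 (successors {s0, s2, s3, s4, s5}): φ is true.
  s2 (successors {s0, s1, s2, s4}): φ is true.
  s3 (successors {s1, s4, s5}): φ is true.
  s4 (successors {s1, s2, s3, s4}): φ is true.
  s5 (successors {s3, s4}): φ is true.
For instance, at s0:
  At s0: \Diamond \neg (\Box q \to \Box s) is false, so \neg \Diamond \neg (\Box q \to \Box s) is true.
    At s0: \Diamond \neg (\Box q \to \Box s) requires \neg (\Box q \to \Box s) at some successor in {s0, s3, s4, s5}.
      At s0: \neg (\Box q \to \Box s) is false.
      At s3: \neg (\Box q \to \Box s) is false.
      At s4: \neg (\Box q \to \Box s) is false.
      At s5: \neg (\Box q \to \Box s) is false.
    So \Diamond \neg (\Box q \to \Box s) is false at s0.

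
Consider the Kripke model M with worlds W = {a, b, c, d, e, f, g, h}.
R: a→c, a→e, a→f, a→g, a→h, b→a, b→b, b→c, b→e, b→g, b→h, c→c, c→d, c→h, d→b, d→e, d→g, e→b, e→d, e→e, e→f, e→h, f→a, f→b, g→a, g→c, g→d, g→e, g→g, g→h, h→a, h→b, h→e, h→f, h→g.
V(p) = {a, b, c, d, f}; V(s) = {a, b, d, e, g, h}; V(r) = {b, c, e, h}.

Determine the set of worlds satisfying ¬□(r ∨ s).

Recall that □ψ holds at a world iff ψ holds at every accessible world, and ◇ψ holds iff ψ holds at some accessible world.
Let φ = ¬□(r ∨ s). Evaluate φ at each world:
  a (successors {c, e, f, g, h}): φ is true.
  b (successors {a, b, c, e, g, h}): φ is false.
  c (successors {c, d, h}): φ is false.
  d (successors {b, e, g}): φ is false.
  e (successors {b, d, e, f, h}): φ is true.
  f (successors {a, b}): φ is false.
  g (successors {a, c, d, e, g, h}): φ is false.
  h (successors {a, b, e, f, g}): φ is true.
For instance, at c:
  At c: □(r ∨ s) is true, so ¬□(r ∨ s) is false.
    At c: □(r ∨ s) requires r ∨ s at every successor {c, d, h}.
      At c: r ∨ s is true.
      At d: r ∨ s is true.
      At h: r ∨ s is true.
    So □(r ∨ s) is true at c.
Satisfying worlds: {a, e, h}

a, e, h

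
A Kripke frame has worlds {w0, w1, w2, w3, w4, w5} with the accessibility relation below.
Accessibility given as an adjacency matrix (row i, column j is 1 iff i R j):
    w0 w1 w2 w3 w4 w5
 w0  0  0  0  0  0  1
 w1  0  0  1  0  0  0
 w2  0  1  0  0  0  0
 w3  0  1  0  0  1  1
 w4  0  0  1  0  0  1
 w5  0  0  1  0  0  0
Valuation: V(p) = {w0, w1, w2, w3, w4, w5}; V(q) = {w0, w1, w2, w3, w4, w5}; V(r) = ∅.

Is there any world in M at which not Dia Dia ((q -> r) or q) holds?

Let φ = not Dia Dia ((q -> r) or q). Evaluate φ at each world:
  w0 (successors {w5}): φ is false.
  w1 (successors {w2}): φ is false.
  w2 (successors {w1}): φ is false.
  w3 (successors {w1, w4, w5}): φ is false.
  w4 (successors {w2, w5}): φ is false.
  w5 (successors {w2}): φ is false.
For instance, at w1:
  At w1: Dia Dia ((q -> r) or q) is true, so not Dia Dia ((q -> r) or q) is false.
    At w1: Dia Dia ((q -> r) or q) requires Dia ((q -> r) or q) at some successor in {w2}.
      Dia ((q -> r) or q) holds at w2, so Dia Dia ((q -> r) or q) is true at w1.

No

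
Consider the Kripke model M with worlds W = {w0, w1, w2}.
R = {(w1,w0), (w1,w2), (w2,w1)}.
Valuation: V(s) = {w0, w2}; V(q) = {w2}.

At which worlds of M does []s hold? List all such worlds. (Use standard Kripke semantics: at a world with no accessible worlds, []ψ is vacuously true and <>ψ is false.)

Let φ = []s. Evaluate φ at each world:
  w0 (successors ∅): φ is true.
  w1 (successors {w0, w2}): φ is true.
  w2 (successors {w1}): φ is false.
For instance, at w1:
  At w1: []s requires s at every successor {w0, w2}.
    At w0: s is true.
    At w2: s is true.
  So []s is true at w1.
Satisfying worlds: {w0, w1}

w0, w1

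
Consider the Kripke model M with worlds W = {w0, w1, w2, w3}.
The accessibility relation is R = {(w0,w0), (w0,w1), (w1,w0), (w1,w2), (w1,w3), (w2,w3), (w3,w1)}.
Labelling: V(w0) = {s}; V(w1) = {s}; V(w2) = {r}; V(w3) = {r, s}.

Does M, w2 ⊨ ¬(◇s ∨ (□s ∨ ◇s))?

Recall that □ψ holds at a world iff ψ holds at every accessible world, and ◇ψ holds iff ψ holds at some accessible world.
At w2: ◇s ∨ (□s ∨ ◇s) is true, so ¬(◇s ∨ (□s ∨ ◇s)) is false.
  At w2: ◇s is true, □s ∨ ◇s is true, so ◇s ∨ (□s ∨ ◇s) is true.
    At w2: ◇s requires s at some successor in {w3}.
      s holds at w3, so ◇s is true at w2.
    At w2: □s is true, ◇s is true, so □s ∨ ◇s is true.
      At w2: □s requires s at every successor {w3}.
        At w3: s is true.
      So □s is true at w2.
      At w2: ◇s requires s at some successor in {w3}.
        s holds at w3, so ◇s is true at w2.

No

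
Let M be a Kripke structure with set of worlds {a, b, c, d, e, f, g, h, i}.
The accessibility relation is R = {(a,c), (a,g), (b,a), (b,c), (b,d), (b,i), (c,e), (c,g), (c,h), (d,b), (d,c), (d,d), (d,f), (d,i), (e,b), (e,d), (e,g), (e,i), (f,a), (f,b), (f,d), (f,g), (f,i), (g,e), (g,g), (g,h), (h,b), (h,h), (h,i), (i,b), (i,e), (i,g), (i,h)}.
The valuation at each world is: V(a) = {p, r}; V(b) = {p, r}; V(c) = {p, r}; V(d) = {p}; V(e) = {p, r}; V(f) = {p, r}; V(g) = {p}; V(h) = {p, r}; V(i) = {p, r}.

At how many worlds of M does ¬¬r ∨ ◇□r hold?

8

Recall that □ψ holds at a world iff ψ holds at every accessible world, and ◇ψ holds iff ψ holds at some accessible world.
Let φ = ¬¬r ∨ ◇□r. Evaluate φ at each world:
  a (successors {c, g}): φ is true.
  b (successors {a, c, d, i}): φ is true.
  c (successors {e, g, h}): φ is true.
  d (successors {b, c, d, f, i}): φ is false.
  e (successors {b, d, g, i}): φ is true.
  f (successors {a, b, d, g, i}): φ is true.
  g (successors {e, g, h}): φ is true.
  h (successors {b, h, i}): φ is true.
  i (successors {b, e, g, h}): φ is true.
For instance, at i:
  At i: ¬¬r is true, ◇□r is true, so ¬¬r ∨ ◇□r is true.
    At i: ◇□r requires □r at some successor in {b, e, g, h}.
      □r holds at h, so ◇□r is true at i.
Satisfying worlds: {a, b, c, e, f, g, h, i}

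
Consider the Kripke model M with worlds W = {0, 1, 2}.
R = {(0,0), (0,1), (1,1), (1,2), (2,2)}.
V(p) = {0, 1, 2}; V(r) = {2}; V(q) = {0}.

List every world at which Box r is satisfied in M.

2

Let φ = Box r. Evaluate φ at each world:
  0 (successors {0, 1}): φ is false.
  1 (successors {1, 2}): φ is false.
  2 (successors {2}): φ is true.
For instance, at 0:
  At 0: Box r requires r at every successor {0, 1}.
    r fails at 0, so Box r is false at 0.
Satisfying worlds: {2}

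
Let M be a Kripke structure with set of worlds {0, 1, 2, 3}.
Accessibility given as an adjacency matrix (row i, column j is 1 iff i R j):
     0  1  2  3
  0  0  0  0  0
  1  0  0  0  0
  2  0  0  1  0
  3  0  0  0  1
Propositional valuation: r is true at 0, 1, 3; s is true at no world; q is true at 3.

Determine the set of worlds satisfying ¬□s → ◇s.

0, 1

Let φ = ¬□s → ◇s. Evaluate φ at each world:
  0 (successors ∅): φ is true.
  1 (successors ∅): φ is true.
  2 (successors {2}): φ is false.
  3 (successors {3}): φ is false.
For instance, at 2:
  At 2: ¬□s is true, ◇s is false, so ¬□s → ◇s is false.
    At 2: □s is false, so ¬□s is true.
      At 2: □s requires s at every successor {2}.
        s fails at 2, so □s is false at 2.
    At 2: ◇s requires s at some successor in {2}.
      At 2: s is false.
    So ◇s is false at 2.
Satisfying worlds: {0, 1}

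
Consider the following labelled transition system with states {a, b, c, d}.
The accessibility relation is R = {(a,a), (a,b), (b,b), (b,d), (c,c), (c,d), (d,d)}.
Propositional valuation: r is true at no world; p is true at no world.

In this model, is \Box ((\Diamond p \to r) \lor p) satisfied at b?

At b: \Box ((\Diamond p \to r) \lor p) requires (\Diamond p \to r) \lor p at every successor {b, d}.
    At b: \Diamond p \to r is true, p is false, so (\Diamond p \to r) \lor p is true.
      At b: \Diamond p is false, r is false, so \Diamond p \to r is true.
    At d: \Diamond p \to r is true, p is false, so (\Diamond p \to r) \lor p is true.
      At d: \Diamond p is false, r is false, so \Diamond p \to r is true.
So \Box ((\Diamond p \to r) \lor p) is true at b.

Yes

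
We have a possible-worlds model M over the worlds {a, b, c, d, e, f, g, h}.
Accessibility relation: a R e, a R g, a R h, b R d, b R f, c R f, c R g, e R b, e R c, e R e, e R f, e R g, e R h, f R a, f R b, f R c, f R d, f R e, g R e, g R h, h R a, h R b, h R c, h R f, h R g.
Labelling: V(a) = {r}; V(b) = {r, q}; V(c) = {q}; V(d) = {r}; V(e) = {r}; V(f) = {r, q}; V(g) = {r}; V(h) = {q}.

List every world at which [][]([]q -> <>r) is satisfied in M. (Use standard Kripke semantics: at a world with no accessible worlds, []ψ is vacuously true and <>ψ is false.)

a, d, g

Let φ = [][]([]q -> <>r). Evaluate φ at each world:
  a (successors {e, g, h}): φ is true.
  b (successors {d, f}): φ is false.
  c (successors {f, g}): φ is false.
  d (successors ∅): φ is true.
  e (successors {b, c, e, f, g, h}): φ is false.
  f (successors {a, b, c, d, e}): φ is false.
  g (successors {e, h}): φ is true.
  h (successors {a, b, c, f, g}): φ is false.
For instance, at f:
  At f: [][]([]q -> <>r) requires []([]q -> <>r) at every successor {a, b, c, d, e}.
    []([]q -> <>r) fails at b, so [][]([]q -> <>r) is false at f.
      At b: []([]q -> <>r) requires []q -> <>r at every successor {d, f}.
        []q -> <>r fails at d, so []([]q -> <>r) is false at b.
Satisfying worlds: {a, d, g}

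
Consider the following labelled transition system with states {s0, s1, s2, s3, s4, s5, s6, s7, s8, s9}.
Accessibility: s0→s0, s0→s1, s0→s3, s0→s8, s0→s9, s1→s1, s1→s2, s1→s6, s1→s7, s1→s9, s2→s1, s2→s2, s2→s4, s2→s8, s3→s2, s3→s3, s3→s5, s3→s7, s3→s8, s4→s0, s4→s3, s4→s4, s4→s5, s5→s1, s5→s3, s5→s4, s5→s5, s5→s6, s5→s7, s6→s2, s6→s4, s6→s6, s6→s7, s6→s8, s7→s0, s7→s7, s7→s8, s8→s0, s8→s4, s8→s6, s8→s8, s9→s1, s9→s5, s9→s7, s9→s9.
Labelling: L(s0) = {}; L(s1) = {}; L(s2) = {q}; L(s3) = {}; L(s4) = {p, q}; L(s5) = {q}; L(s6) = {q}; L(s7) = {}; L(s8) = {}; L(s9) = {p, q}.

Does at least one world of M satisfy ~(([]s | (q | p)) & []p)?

Yes

Let φ = ~(([]s | (q | p)) & []p). Evaluate φ at each world:
  s0 (successors {s0, s1, s3, s8, s9}): φ is true.
  s1 (successors {s1, s2, s6, s7, s9}): φ is true.
  s2 (successors {s1, s2, s4, s8}): φ is true.
  s3 (successors {s2, s3, s5, s7, s8}): φ is true.
  s4 (successors {s0, s3, s4, s5}): φ is true.
  s5 (successors {s1, s3, s4, s5, s6, s7}): φ is true.
  s6 (successors {s2, s4, s6, s7, s8}): φ is true.
  s7 (successors {s0, s7, s8}): φ is true.
  s8 (successors {s0, s4, s6, s8}): φ is true.
  s9 (successors {s1, s5, s7, s9}): φ is true.
Detail at s0 (witness):
  At s0: ([]s | (q | p)) & []p is false, so ~(([]s | (q | p)) & []p) is true.
    At s0: []s | (q | p) is false, []p is false, so ([]s | (q | p)) & []p is false.
      At s0: []s is false, q | p is false, so []s | (q | p) is false.
      At s0: []p requires p at every successor {s0, s1, s3, s8, s9}.
        p fails at s0, so []p is false at s0.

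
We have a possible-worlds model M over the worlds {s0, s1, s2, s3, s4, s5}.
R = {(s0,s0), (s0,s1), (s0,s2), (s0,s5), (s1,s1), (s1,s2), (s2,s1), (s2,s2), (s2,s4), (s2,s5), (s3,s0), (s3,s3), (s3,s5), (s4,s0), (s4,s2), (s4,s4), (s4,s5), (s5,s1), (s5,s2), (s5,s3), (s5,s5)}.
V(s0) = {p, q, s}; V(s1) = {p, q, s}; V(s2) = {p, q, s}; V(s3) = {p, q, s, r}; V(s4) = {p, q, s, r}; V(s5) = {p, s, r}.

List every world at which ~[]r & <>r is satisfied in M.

s0, s2, s3, s4, s5

Recall that []ψ holds at a world iff ψ holds at every accessible world, and <>ψ holds iff ψ holds at some accessible world.
Let φ = ~[]r & <>r. Evaluate φ at each world:
  s0 (successors {s0, s1, s2, s5}): φ is true.
  s1 (successors {s1, s2}): φ is false.
  s2 (successors {s1, s2, s4, s5}): φ is true.
  s3 (successors {s0, s3, s5}): φ is true.
  s4 (successors {s0, s2, s4, s5}): φ is true.
  s5 (successors {s1, s2, s3, s5}): φ is true.
For instance, at s2:
  At s2: ~[]r is true, <>r is true, so ~[]r & <>r is true.
    At s2: []r is false, so ~[]r is true.
      At s2: []r requires r at every successor {s1, s2, s4, s5}.
        r fails at s1, so []r is false at s2.
    At s2: <>r requires r at some successor in {s1, s2, s4, s5}.
      r holds at s4, so <>r is true at s2.
Satisfying worlds: {s0, s2, s3, s4, s5}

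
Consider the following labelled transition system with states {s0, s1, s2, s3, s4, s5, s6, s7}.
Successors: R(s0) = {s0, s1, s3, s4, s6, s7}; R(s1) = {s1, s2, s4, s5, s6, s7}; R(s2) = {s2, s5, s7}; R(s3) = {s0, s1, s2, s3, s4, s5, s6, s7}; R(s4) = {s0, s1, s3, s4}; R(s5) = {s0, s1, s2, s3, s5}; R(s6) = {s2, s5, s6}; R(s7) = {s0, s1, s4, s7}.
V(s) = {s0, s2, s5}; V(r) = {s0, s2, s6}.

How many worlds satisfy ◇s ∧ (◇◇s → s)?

3

Recall that ◇ψ holds at a world iff ψ holds at some accessible world.
Let φ = ◇s ∧ (◇◇s → s). Evaluate φ at each world:
  s0 (successors {s0, s1, s3, s4, s6, s7}): φ is true.
  s1 (successors {s1, s2, s4, s5, s6, s7}): φ is false.
  s2 (successors {s2, s5, s7}): φ is true.
  s3 (successors {s0, s1, s2, s3, s4, s5, s6, s7}): φ is false.
  s4 (successors {s0, s1, s3, s4}): φ is false.
  s5 (successors {s0, s1, s2, s3, s5}): φ is true.
  s6 (successors {s2, s5, s6}): φ is false.
  s7 (successors {s0, s1, s4, s7}): φ is false.
For instance, at s2:
  At s2: ◇s is true, ◇◇s → s is true, so ◇s ∧ (◇◇s → s) is true.
    At s2: ◇s requires s at some successor in {s2, s5, s7}.
      s holds at s2, so ◇s is true at s2.
    At s2: ◇◇s is true, s is true, so ◇◇s → s is true.
      At s2: ◇◇s requires ◇s at some successor in {s2, s5, s7}.
        ◇s holds at s2, so ◇◇s is true at s2.
Satisfying worlds: {s0, s2, s5}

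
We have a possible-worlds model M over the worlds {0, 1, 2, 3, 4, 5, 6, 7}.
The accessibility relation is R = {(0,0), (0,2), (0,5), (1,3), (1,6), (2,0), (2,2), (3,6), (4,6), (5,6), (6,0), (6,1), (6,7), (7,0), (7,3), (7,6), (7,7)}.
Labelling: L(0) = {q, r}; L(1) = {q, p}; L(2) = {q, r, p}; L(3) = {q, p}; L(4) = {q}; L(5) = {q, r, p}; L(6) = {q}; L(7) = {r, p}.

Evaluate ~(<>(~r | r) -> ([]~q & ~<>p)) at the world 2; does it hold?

Yes

At 2: <>(~r | r) -> ([]~q & ~<>p) is false, so ~(<>(~r | r) -> ([]~q & ~<>p)) is true.
  At 2: <>(~r | r) is true, []~q & ~<>p is false, so <>(~r | r) -> ([]~q & ~<>p) is false.
    At 2: <>(~r | r) requires ~r | r at some successor in {0, 2}.
      ~r | r holds at 0, so <>(~r | r) is true at 2.
    At 2: []~q is false, ~<>p is false, so []~q & ~<>p is false.
      At 2: []~q requires ~q at every successor {0, 2}.
        ~q fails at 0, so []~q is false at 2.
      At 2: <>p is true, so ~<>p is false.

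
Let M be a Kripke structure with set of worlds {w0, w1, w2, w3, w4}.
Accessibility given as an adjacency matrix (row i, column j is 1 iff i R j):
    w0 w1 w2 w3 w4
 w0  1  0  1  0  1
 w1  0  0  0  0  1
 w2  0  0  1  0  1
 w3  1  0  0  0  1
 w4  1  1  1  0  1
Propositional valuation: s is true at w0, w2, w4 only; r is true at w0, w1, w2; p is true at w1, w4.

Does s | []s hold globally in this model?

Yes

Let φ = s | []s. Evaluate φ at each world:
  w0 (successors {w0, w2, w4}): φ is true.
  w1 (successors {w4}): φ is true.
  w2 (successors {w2, w4}): φ is true.
  w3 (successors {w0, w4}): φ is true.
  w4 (successors {w0, w1, w2, w4}): φ is true.
For instance, at w1:
  At w1: s is false, []s is true, so s | []s is true.
    At w1: []s requires s at every successor {w4}.
      At w4: s is true.
    So []s is true at w1.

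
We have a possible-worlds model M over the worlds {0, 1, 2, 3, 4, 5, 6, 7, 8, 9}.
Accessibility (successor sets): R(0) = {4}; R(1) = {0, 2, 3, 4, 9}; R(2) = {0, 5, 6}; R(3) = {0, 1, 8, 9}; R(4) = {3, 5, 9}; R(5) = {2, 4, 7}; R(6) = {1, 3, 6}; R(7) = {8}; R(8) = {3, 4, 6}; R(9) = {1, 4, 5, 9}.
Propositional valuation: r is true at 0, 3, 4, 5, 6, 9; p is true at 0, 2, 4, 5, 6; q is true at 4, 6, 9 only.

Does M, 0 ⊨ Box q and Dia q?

Recall that Box ψ holds at a world iff ψ holds at every accessible world, and Dia ψ holds iff ψ holds at some accessible world.
At 0: Box q is true, Dia q is true, so Box q and Dia q is true.
  At 0: Box q requires q at every successor {4}.
    At 4: q is true.
  So Box q is true at 0.
  At 0: Dia q requires q at some successor in {4}.
    q holds at 4, so Dia q is true at 0.

Yes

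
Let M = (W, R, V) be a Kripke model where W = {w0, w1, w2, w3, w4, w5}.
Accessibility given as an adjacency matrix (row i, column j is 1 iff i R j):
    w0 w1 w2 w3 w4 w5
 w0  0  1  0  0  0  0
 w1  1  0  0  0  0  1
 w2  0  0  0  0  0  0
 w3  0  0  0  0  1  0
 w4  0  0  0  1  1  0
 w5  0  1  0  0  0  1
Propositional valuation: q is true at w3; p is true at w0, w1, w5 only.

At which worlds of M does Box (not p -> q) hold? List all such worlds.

Let φ = Box (not p -> q). Evaluate φ at each world:
  w0 (successors {w1}): φ is true.
  w1 (successors {w0, w5}): φ is true.
  w2 (successors ∅): φ is true.
  w3 (successors {w4}): φ is false.
  w4 (successors {w3, w4}): φ is false.
  w5 (successors {w1, w5}): φ is true.
For instance, at w0:
  At w0: Box (not p -> q) requires not p -> q at every successor {w1}.
    At w1: not p -> q is true.
  So Box (not p -> q) is true at w0.
Satisfying worlds: {w0, w1, w2, w5}

w0, w1, w2, w5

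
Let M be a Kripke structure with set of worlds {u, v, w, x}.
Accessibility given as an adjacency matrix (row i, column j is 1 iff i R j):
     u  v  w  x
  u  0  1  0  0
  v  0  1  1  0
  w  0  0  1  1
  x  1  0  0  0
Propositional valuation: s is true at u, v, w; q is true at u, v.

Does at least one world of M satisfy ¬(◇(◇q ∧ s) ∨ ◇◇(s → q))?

Let φ = ¬(◇(◇q ∧ s) ∨ ◇◇(s → q)). Evaluate φ at each world:
  u (successors {v}): φ is false.
  v (successors {v, w}): φ is false.
  w (successors {w, x}): φ is false.
  x (successors {u}): φ is false.
For instance, at x:
  At x: ◇(◇q ∧ s) ∨ ◇◇(s → q) is true, so ¬(◇(◇q ∧ s) ∨ ◇◇(s → q)) is false.
    At x: ◇(◇q ∧ s) is true, ◇◇(s → q) is true, so ◇(◇q ∧ s) ∨ ◇◇(s → q) is true.
      At x: ◇(◇q ∧ s) requires ◇q ∧ s at some successor in {u}.
        ◇q ∧ s holds at u, so ◇(◇q ∧ s) is true at x.
      At x: ◇◇(s → q) requires ◇(s → q) at some successor in {u}.
        ◇(s → q) holds at u, so ◇◇(s → q) is true at x.

No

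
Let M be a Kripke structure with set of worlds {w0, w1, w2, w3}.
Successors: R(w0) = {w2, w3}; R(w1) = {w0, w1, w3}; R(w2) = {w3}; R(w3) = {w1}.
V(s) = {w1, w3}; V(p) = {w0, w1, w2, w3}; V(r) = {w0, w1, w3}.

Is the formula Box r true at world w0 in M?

No

At w0: Box r requires r at every successor {w2, w3}.
  r fails at w2, so Box r is false at w0.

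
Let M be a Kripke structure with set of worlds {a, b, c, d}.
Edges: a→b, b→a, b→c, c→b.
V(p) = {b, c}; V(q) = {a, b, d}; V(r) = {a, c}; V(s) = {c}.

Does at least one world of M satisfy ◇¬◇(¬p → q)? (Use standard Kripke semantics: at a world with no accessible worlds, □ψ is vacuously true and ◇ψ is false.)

No

Let φ = ◇¬◇(¬p → q). Evaluate φ at each world:
  a (successors {b}): φ is false.
  b (successors {a, c}): φ is false.
  c (successors {b}): φ is false.
  d (successors ∅): φ is false.
For instance, at a:
  At a: ◇¬◇(¬p → q) requires ¬◇(¬p → q) at some successor in {b}.
    At b: ¬◇(¬p → q) is false.
  So ◇¬◇(¬p → q) is false at a.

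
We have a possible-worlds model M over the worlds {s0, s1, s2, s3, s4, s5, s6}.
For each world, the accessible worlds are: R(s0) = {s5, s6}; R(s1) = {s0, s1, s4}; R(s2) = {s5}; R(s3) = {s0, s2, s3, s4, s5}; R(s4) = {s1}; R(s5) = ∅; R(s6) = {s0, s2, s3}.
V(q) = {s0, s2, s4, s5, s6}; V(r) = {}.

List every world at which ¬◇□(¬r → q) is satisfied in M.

s4, s5

Let φ = ¬◇□(¬r → q). Evaluate φ at each world:
  s0 (successors {s5, s6}): φ is false.
  s1 (successors {s0, s1, s4}): φ is false.
  s2 (successors {s5}): φ is false.
  s3 (successors {s0, s2, s3, s4, s5}): φ is false.
  s4 (successors {s1}): φ is true.
  s5 (successors ∅): φ is true.
  s6 (successors {s0, s2, s3}): φ is false.
For instance, at s1:
  At s1: ◇□(¬r → q) is true, so ¬◇□(¬r → q) is false.
    At s1: ◇□(¬r → q) requires □(¬r → q) at some successor in {s0, s1, s4}.
      □(¬r → q) holds at s0, so ◇□(¬r → q) is true at s1.
Satisfying worlds: {s4, s5}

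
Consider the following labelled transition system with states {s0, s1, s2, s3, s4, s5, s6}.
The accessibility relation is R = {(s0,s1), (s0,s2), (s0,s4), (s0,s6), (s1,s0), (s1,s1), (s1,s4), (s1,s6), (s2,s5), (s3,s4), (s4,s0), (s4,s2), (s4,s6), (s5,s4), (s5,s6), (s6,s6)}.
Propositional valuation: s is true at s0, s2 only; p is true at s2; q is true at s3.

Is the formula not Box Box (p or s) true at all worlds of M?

Let φ = not Box Box (p or s). Evaluate φ at each world:
  s0 (successors {s1, s2, s4, s6}): φ is true.
  s1 (successors {s0, s1, s4, s6}): φ is true.
  s2 (successors {s5}): φ is true.
  s3 (successors {s4}): φ is true.
  s4 (successors {s0, s2, s6}): φ is true.
  s5 (successors {s4, s6}): φ is true.
  s6 (successors {s6}): φ is true.
For instance, at s6:
  At s6: Box Box (p or s) is false, so not Box Box (p or s) is true.
    At s6: Box Box (p or s) requires Box (p or s) at every successor {s6}.
      Box (p or s) fails at s6, so Box Box (p or s) is false at s6.

Yes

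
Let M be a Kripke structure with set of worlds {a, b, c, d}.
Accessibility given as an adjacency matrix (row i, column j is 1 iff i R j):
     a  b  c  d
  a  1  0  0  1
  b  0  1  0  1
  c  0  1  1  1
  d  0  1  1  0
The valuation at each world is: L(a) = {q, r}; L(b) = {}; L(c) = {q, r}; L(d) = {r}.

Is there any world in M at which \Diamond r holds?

Recall that \Diamond ψ holds at a world iff ψ holds at some accessible world.
Let φ = \Diamond r. Evaluate φ at each world:
  a (successors {a, d}): φ is true.
  b (successors {b, d}): φ is true.
  c (successors {b, c, d}): φ is true.
  d (successors {b, c}): φ is true.
Detail at a (witness):
  At a: \Diamond r requires r at some successor in {a, d}.
    r holds at a, so \Diamond r is true at a.

Yes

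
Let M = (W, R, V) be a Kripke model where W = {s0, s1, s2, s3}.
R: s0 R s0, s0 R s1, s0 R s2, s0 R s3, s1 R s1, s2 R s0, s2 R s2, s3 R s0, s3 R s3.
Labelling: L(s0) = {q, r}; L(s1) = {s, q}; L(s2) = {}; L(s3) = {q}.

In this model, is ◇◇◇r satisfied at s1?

No

At s1: ◇◇◇r requires ◇◇r at some successor in {s1}.
  At s1: ◇◇r is false.
So ◇◇◇r is false at s1.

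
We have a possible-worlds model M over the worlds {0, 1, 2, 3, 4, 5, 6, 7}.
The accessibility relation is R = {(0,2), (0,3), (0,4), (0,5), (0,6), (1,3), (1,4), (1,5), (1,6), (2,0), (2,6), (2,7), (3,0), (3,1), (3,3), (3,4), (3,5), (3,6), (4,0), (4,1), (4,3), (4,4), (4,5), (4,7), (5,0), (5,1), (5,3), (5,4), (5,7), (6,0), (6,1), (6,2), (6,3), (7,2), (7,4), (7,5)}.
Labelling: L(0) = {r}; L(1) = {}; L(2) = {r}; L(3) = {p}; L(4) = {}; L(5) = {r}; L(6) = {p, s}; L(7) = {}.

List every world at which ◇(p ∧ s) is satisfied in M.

Let φ = ◇(p ∧ s). Evaluate φ at each world:
  0 (successors {2, 3, 4, 5, 6}): φ is true.
  1 (successors {3, 4, 5, 6}): φ is true.
  2 (successors {0, 6, 7}): φ is true.
  3 (successors {0, 1, 3, 4, 5, 6}): φ is true.
  4 (successors {0, 1, 3, 4, 5, 7}): φ is false.
  5 (successors {0, 1, 3, 4, 7}): φ is false.
  6 (successors {0, 1, 2, 3}): φ is false.
  7 (successors {2, 4, 5}): φ is false.
For instance, at 5:
  At 5: ◇(p ∧ s) requires p ∧ s at some successor in {0, 1, 3, 4, 7}.
    At 0: p ∧ s is false.
    At 1: p ∧ s is false.
    At 3: p ∧ s is false.
    At 4: p ∧ s is false.
    At 7: p ∧ s is false.
  So ◇(p ∧ s) is false at 5.
Satisfying worlds: {0, 1, 2, 3}

0, 1, 2, 3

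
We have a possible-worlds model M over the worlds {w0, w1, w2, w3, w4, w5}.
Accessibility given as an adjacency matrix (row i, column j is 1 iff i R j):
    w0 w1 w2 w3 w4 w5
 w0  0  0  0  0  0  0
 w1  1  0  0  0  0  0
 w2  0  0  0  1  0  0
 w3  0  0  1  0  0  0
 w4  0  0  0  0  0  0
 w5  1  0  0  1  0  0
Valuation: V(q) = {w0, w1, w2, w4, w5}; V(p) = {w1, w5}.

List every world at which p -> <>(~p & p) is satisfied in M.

w0, w2, w3, w4

Let φ = p -> <>(~p & p). Evaluate φ at each world:
  w0 (successors ∅): φ is true.
  w1 (successors {w0}): φ is false.
  w2 (successors {w3}): φ is true.
  w3 (successors {w2}): φ is true.
  w4 (successors ∅): φ is true.
  w5 (successors {w0, w3}): φ is false.
For instance, at w5:
  At w5: p is true, <>(~p & p) is false, so p -> <>(~p & p) is false.
    At w5: <>(~p & p) requires ~p & p at some successor in {w0, w3}.
      At w0: ~p & p is false.
      At w3: ~p & p is false.
    So <>(~p & p) is false at w5.
Satisfying worlds: {w0, w2, w3, w4}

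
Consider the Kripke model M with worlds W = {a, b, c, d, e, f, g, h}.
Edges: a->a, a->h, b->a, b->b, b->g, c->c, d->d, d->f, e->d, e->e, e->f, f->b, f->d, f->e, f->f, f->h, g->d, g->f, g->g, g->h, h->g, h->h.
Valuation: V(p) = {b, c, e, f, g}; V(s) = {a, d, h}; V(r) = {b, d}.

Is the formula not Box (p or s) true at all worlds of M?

Let φ = not Box (p or s). Evaluate φ at each world:
  a (successors {a, h}): φ is false.
  b (successors {a, b, g}): φ is false.
  c (successors {c}): φ is false.
  d (successors {d, f}): φ is false.
  e (successors {d, e, f}): φ is false.
  f (successors {b, d, e, f, h}): φ is false.
  g (successors {d, f, g, h}): φ is false.
  h (successors {g, h}): φ is false.
Detail at a (counterexample):
  At a: Box (p or s) is true, so not Box (p or s) is false.
    At a: Box (p or s) requires p or s at every successor {a, h}.
      At a: p or s is true.
      At h: p or s is true.
    So Box (p or s) is true at a.

No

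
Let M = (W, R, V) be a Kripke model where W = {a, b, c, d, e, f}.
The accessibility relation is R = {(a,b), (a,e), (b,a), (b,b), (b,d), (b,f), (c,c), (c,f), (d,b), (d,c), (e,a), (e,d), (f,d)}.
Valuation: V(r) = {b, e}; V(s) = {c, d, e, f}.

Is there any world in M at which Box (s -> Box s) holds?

Let φ = Box (s -> Box s). Evaluate φ at each world:
  a (successors {b, e}): φ is false.
  b (successors {a, b, d, f}): φ is false.
  c (successors {c, f}): φ is true.
  d (successors {b, c}): φ is true.
  e (successors {a, d}): φ is false.
  f (successors {d}): φ is false.
Detail at c (witness):
  At c: Box (s -> Box s) requires s -> Box s at every successor {c, f}.
      At c: s is true, Box s is true, so s -> Box s is true.
      At f: s is true, Box s is true, so s -> Box s is true.
  So Box (s -> Box s) is true at c.

Yes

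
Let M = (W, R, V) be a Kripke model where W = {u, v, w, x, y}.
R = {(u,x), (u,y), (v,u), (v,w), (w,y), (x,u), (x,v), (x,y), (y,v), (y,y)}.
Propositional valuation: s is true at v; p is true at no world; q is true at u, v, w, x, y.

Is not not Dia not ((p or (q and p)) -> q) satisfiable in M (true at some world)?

Let φ = not not Dia not ((p or (q and p)) -> q). Evaluate φ at each world:
  u (successors {x, y}): φ is false.
  v (successors {u, w}): φ is false.
  w (successors {y}): φ is false.
  x (successors {u, v, y}): φ is false.
  y (successors {v, y}): φ is false.
For instance, at x:
  At x: not Dia not ((p or (q and p)) -> q) is true, so not not Dia not ((p or (q and p)) -> q) is false.
    At x: Dia not ((p or (q and p)) -> q) is false, so not Dia not ((p or (q and p)) -> q) is true.
      At x: Dia not ((p or (q and p)) -> q) requires not ((p or (q and p)) -> q) at some successor in {u, v, y}.
        At u: not ((p or (q and p)) -> q) is false.
        At v: not ((p or (q and p)) -> q) is false.
        At y: not ((p or (q and p)) -> q) is false.
      So Dia not ((p or (q and p)) -> q) is false at x.

No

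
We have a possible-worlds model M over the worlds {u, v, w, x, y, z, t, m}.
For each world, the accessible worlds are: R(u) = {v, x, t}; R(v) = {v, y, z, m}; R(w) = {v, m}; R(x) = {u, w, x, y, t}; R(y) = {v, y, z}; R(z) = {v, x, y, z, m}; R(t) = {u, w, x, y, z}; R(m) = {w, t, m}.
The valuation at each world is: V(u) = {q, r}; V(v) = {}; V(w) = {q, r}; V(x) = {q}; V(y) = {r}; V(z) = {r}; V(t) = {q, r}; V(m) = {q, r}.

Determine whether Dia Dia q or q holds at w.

At w: Dia Dia q is true, q is true, so Dia Dia q or q is true.
  At w: Dia Dia q requires Dia q at some successor in {v, m}.
    Dia q holds at v, so Dia Dia q is true at w.
      At v: Dia q requires q at some successor in {v, y, z, m}.
        q holds at m, so Dia q is true at v.

Yes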